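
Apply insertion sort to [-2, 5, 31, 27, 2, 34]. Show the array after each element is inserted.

First element -2 is already 'sorted'
Insert 5: shifted 0 elements -> [-2, 5, 31, 27, 2, 34]
Insert 31: shifted 0 elements -> [-2, 5, 31, 27, 2, 34]
Insert 27: shifted 1 elements -> [-2, 5, 27, 31, 2, 34]
Insert 2: shifted 3 elements -> [-2, 2, 5, 27, 31, 34]
Insert 34: shifted 0 elements -> [-2, 2, 5, 27, 31, 34]


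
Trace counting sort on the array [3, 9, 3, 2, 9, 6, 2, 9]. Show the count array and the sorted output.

Count array: [0, 0, 2, 2, 0, 0, 1, 0, 0, 3]
(count[i] = number of elements equal to i)
Cumulative count: [0, 0, 2, 4, 4, 4, 5, 5, 5, 8]
Sorted: [2, 2, 3, 3, 6, 9, 9, 9]


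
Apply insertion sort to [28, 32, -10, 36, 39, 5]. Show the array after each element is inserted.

First element 28 is already 'sorted'
Insert 32: shifted 0 elements -> [28, 32, -10, 36, 39, 5]
Insert -10: shifted 2 elements -> [-10, 28, 32, 36, 39, 5]
Insert 36: shifted 0 elements -> [-10, 28, 32, 36, 39, 5]
Insert 39: shifted 0 elements -> [-10, 28, 32, 36, 39, 5]
Insert 5: shifted 4 elements -> [-10, 5, 28, 32, 36, 39]


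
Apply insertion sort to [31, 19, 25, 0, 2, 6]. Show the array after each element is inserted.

First element 31 is already 'sorted'
Insert 19: shifted 1 elements -> [19, 31, 25, 0, 2, 6]
Insert 25: shifted 1 elements -> [19, 25, 31, 0, 2, 6]
Insert 0: shifted 3 elements -> [0, 19, 25, 31, 2, 6]
Insert 2: shifted 3 elements -> [0, 2, 19, 25, 31, 6]
Insert 6: shifted 3 elements -> [0, 2, 6, 19, 25, 31]


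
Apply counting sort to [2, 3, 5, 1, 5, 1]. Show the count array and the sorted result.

Count array: [0, 2, 1, 1, 0, 2]
(count[i] = number of elements equal to i)
Cumulative count: [0, 2, 3, 4, 4, 6]
Sorted: [1, 1, 2, 3, 5, 5]


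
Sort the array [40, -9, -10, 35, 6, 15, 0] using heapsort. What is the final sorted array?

Build heap: [40, 35, 15, -9, 6, -10, 0]
Extract 40: [35, 6, 15, -9, 0, -10, 40]
Extract 35: [15, 6, -10, -9, 0, 35, 40]
Extract 15: [6, 0, -10, -9, 15, 35, 40]
Extract 6: [0, -9, -10, 6, 15, 35, 40]
Extract 0: [-9, -10, 0, 6, 15, 35, 40]
Extract -9: [-10, -9, 0, 6, 15, 35, 40]


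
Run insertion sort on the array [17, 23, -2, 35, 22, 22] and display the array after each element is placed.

First element 17 is already 'sorted'
Insert 23: shifted 0 elements -> [17, 23, -2, 35, 22, 22]
Insert -2: shifted 2 elements -> [-2, 17, 23, 35, 22, 22]
Insert 35: shifted 0 elements -> [-2, 17, 23, 35, 22, 22]
Insert 22: shifted 2 elements -> [-2, 17, 22, 23, 35, 22]
Insert 22: shifted 2 elements -> [-2, 17, 22, 22, 23, 35]


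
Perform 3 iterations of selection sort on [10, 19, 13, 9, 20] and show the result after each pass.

Pass 1: Select minimum 9 at index 3, swap -> [9, 19, 13, 10, 20]
Pass 2: Select minimum 10 at index 3, swap -> [9, 10, 13, 19, 20]
Pass 3: Select minimum 13 at index 2, swap -> [9, 10, 13, 19, 20]


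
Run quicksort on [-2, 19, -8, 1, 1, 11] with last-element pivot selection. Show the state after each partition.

Partition 1: pivot=11 at index 4 -> [-2, -8, 1, 1, 11, 19]
Partition 2: pivot=1 at index 3 -> [-2, -8, 1, 1, 11, 19]
Partition 3: pivot=1 at index 2 -> [-2, -8, 1, 1, 11, 19]
Partition 4: pivot=-8 at index 0 -> [-8, -2, 1, 1, 11, 19]


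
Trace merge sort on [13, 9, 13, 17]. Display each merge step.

Divide and conquer:
  Merge [13] + [9] -> [9, 13]
  Merge [13] + [17] -> [13, 17]
  Merge [9, 13] + [13, 17] -> [9, 13, 13, 17]


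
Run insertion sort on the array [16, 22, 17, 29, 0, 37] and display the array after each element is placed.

First element 16 is already 'sorted'
Insert 22: shifted 0 elements -> [16, 22, 17, 29, 0, 37]
Insert 17: shifted 1 elements -> [16, 17, 22, 29, 0, 37]
Insert 29: shifted 0 elements -> [16, 17, 22, 29, 0, 37]
Insert 0: shifted 4 elements -> [0, 16, 17, 22, 29, 37]
Insert 37: shifted 0 elements -> [0, 16, 17, 22, 29, 37]


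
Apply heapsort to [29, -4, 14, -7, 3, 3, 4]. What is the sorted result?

Build heap: [29, 3, 14, -7, -4, 3, 4]
Extract 29: [14, 3, 4, -7, -4, 3, 29]
Extract 14: [4, 3, 3, -7, -4, 14, 29]
Extract 4: [3, -4, 3, -7, 4, 14, 29]
Extract 3: [3, -4, -7, 3, 4, 14, 29]
Extract 3: [-4, -7, 3, 3, 4, 14, 29]
Extract -4: [-7, -4, 3, 3, 4, 14, 29]


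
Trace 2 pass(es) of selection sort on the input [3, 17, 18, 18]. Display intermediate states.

Pass 1: Select minimum 3 at index 0, swap -> [3, 17, 18, 18]
Pass 2: Select minimum 17 at index 1, swap -> [3, 17, 18, 18]


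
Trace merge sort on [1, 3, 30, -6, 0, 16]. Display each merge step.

Divide and conquer:
  Merge [3] + [30] -> [3, 30]
  Merge [1] + [3, 30] -> [1, 3, 30]
  Merge [0] + [16] -> [0, 16]
  Merge [-6] + [0, 16] -> [-6, 0, 16]
  Merge [1, 3, 30] + [-6, 0, 16] -> [-6, 0, 1, 3, 16, 30]


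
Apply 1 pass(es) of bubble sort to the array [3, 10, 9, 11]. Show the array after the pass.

After pass 1: [3, 9, 10, 11] (1 swaps)
Total swaps: 1


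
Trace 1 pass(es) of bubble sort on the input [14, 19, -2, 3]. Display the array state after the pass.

After pass 1: [14, -2, 3, 19] (2 swaps)
Total swaps: 2


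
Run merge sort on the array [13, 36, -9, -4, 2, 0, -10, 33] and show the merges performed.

Divide and conquer:
  Merge [13] + [36] -> [13, 36]
  Merge [-9] + [-4] -> [-9, -4]
  Merge [13, 36] + [-9, -4] -> [-9, -4, 13, 36]
  Merge [2] + [0] -> [0, 2]
  Merge [-10] + [33] -> [-10, 33]
  Merge [0, 2] + [-10, 33] -> [-10, 0, 2, 33]
  Merge [-9, -4, 13, 36] + [-10, 0, 2, 33] -> [-10, -9, -4, 0, 2, 13, 33, 36]


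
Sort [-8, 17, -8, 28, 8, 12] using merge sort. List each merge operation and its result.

Divide and conquer:
  Merge [17] + [-8] -> [-8, 17]
  Merge [-8] + [-8, 17] -> [-8, -8, 17]
  Merge [8] + [12] -> [8, 12]
  Merge [28] + [8, 12] -> [8, 12, 28]
  Merge [-8, -8, 17] + [8, 12, 28] -> [-8, -8, 8, 12, 17, 28]


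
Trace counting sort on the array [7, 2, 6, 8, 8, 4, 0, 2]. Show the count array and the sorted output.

Count array: [1, 0, 2, 0, 1, 0, 1, 1, 2]
(count[i] = number of elements equal to i)
Cumulative count: [1, 1, 3, 3, 4, 4, 5, 6, 8]
Sorted: [0, 2, 2, 4, 6, 7, 8, 8]


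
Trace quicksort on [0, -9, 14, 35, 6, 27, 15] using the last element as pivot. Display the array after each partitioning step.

Partition 1: pivot=15 at index 4 -> [0, -9, 14, 6, 15, 27, 35]
Partition 2: pivot=6 at index 2 -> [0, -9, 6, 14, 15, 27, 35]
Partition 3: pivot=-9 at index 0 -> [-9, 0, 6, 14, 15, 27, 35]
Partition 4: pivot=35 at index 6 -> [-9, 0, 6, 14, 15, 27, 35]


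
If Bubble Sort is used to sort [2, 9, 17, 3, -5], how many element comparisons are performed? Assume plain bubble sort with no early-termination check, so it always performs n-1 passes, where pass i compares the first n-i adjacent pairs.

Pass 1: compare adjacent pairs (0,1)..(3,4) = 4 comparison(s), 2 swap(s) -> [2, 9, 3, -5, 17]
Pass 2: compare adjacent pairs (0,1)..(2,3) = 3 comparison(s), 2 swap(s) -> [2, 3, -5, 9, 17]
Pass 3: compare adjacent pairs (0,1)..(1,2) = 2 comparison(s), 1 swap(s) -> [2, -5, 3, 9, 17]
Pass 4: compare adjacent pairs (0,1)..(0,1) = 1 comparison(s), 1 swap(s) -> [-5, 2, 3, 9, 17]
Total comparisons: 4 + 3 + 2 + 1 = 10


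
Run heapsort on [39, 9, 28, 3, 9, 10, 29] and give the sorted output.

Build heap: [39, 9, 29, 3, 9, 10, 28]
Extract 39: [29, 9, 28, 3, 9, 10, 39]
Extract 29: [28, 9, 10, 3, 9, 29, 39]
Extract 28: [10, 9, 9, 3, 28, 29, 39]
Extract 10: [9, 3, 9, 10, 28, 29, 39]
Extract 9: [9, 3, 9, 10, 28, 29, 39]
Extract 9: [3, 9, 9, 10, 28, 29, 39]


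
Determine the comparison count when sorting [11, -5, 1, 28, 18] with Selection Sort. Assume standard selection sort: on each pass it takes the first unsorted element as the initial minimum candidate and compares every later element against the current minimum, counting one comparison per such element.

Pass 1: scan indices 1..4 for the minimum = 4 comparison(s); min is -5, place at index 0 -> [-5, 11, 1, 28, 18]
Pass 2: scan indices 2..4 for the minimum = 3 comparison(s); min is 1, place at index 1 -> [-5, 1, 11, 28, 18]
Pass 3: scan indices 3..4 for the minimum = 2 comparison(s); min is 11, place at index 2 -> [-5, 1, 11, 28, 18]
Pass 4: scan indices 4..4 for the minimum = 1 comparison(s); min is 18, place at index 3 -> [-5, 1, 11, 18, 28]
Selection sort always scans the whole unsorted suffix, so the count is (n-1) + (n-2) + ... + 1 = n(n-1)/2 = 5*4/2 = 10 regardless of the input order.
Total comparisons: 4 + 3 + 2 + 1 = 10


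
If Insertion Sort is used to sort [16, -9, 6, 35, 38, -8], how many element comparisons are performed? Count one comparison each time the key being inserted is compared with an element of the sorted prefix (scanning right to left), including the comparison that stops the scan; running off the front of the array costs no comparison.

Insert -9: 16 > -9 (shift), reached front = 1 comparison(s) -> [-9, 16, 6, 35, 38, -8]
Insert 6: 16 > 6 (shift), -9 <= 6 (stop) = 2 comparison(s) -> [-9, 6, 16, 35, 38, -8]
Insert 35: 16 <= 35 (stop) = 1 comparison(s) -> [-9, 6, 16, 35, 38, -8]
Insert 38: 35 <= 38 (stop) = 1 comparison(s) -> [-9, 6, 16, 35, 38, -8]
Insert -8: 38 > -8 (shift), 35 > -8 (shift), 16 > -8 (shift), 6 > -8 (shift), -9 <= -8 (stop) = 5 comparison(s) -> [-9, -8, 6, 16, 35, 38]
Total comparisons: 1 + 2 + 1 + 1 + 5 = 10


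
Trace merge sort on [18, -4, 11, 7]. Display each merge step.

Divide and conquer:
  Merge [18] + [-4] -> [-4, 18]
  Merge [11] + [7] -> [7, 11]
  Merge [-4, 18] + [7, 11] -> [-4, 7, 11, 18]


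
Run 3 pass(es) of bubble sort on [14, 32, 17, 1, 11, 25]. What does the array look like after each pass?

After pass 1: [14, 17, 1, 11, 25, 32] (4 swaps)
After pass 2: [14, 1, 11, 17, 25, 32] (2 swaps)
After pass 3: [1, 11, 14, 17, 25, 32] (2 swaps)
Total swaps: 8


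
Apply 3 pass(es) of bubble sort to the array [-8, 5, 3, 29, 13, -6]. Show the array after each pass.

After pass 1: [-8, 3, 5, 13, -6, 29] (3 swaps)
After pass 2: [-8, 3, 5, -6, 13, 29] (1 swaps)
After pass 3: [-8, 3, -6, 5, 13, 29] (1 swaps)
Total swaps: 5


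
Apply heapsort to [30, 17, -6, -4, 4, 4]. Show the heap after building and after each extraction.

Build heap: [30, 17, 4, -4, 4, -6]
Extract 30: [17, 4, 4, -4, -6, 30]
Extract 17: [4, -4, 4, -6, 17, 30]
Extract 4: [4, -4, -6, 4, 17, 30]
Extract 4: [-4, -6, 4, 4, 17, 30]
Extract -4: [-6, -4, 4, 4, 17, 30]


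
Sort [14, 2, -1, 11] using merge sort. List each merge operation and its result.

Divide and conquer:
  Merge [14] + [2] -> [2, 14]
  Merge [-1] + [11] -> [-1, 11]
  Merge [2, 14] + [-1, 11] -> [-1, 2, 11, 14]


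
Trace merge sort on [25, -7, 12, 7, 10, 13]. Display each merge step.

Divide and conquer:
  Merge [-7] + [12] -> [-7, 12]
  Merge [25] + [-7, 12] -> [-7, 12, 25]
  Merge [10] + [13] -> [10, 13]
  Merge [7] + [10, 13] -> [7, 10, 13]
  Merge [-7, 12, 25] + [7, 10, 13] -> [-7, 7, 10, 12, 13, 25]


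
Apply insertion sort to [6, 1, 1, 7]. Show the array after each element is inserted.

First element 6 is already 'sorted'
Insert 1: shifted 1 elements -> [1, 6, 1, 7]
Insert 1: shifted 1 elements -> [1, 1, 6, 7]
Insert 7: shifted 0 elements -> [1, 1, 6, 7]


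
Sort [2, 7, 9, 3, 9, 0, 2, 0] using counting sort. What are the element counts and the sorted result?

Count array: [2, 0, 2, 1, 0, 0, 0, 1, 0, 2]
(count[i] = number of elements equal to i)
Cumulative count: [2, 2, 4, 5, 5, 5, 5, 6, 6, 8]
Sorted: [0, 0, 2, 2, 3, 7, 9, 9]


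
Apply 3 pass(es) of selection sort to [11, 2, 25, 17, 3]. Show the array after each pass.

Pass 1: Select minimum 2 at index 1, swap -> [2, 11, 25, 17, 3]
Pass 2: Select minimum 3 at index 4, swap -> [2, 3, 25, 17, 11]
Pass 3: Select minimum 11 at index 4, swap -> [2, 3, 11, 17, 25]


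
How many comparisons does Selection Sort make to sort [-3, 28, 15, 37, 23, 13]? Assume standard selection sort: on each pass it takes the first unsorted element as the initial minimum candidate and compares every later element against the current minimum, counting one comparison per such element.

Pass 1: scan indices 1..5 for the minimum = 5 comparison(s); min is -3, place at index 0 -> [-3, 28, 15, 37, 23, 13]
Pass 2: scan indices 2..5 for the minimum = 4 comparison(s); min is 13, place at index 1 -> [-3, 13, 15, 37, 23, 28]
Pass 3: scan indices 3..5 for the minimum = 3 comparison(s); min is 15, place at index 2 -> [-3, 13, 15, 37, 23, 28]
Pass 4: scan indices 4..5 for the minimum = 2 comparison(s); min is 23, place at index 3 -> [-3, 13, 15, 23, 37, 28]
Pass 5: scan indices 5..5 for the minimum = 1 comparison(s); min is 28, place at index 4 -> [-3, 13, 15, 23, 28, 37]
Selection sort always scans the whole unsorted suffix, so the count is (n-1) + (n-2) + ... + 1 = n(n-1)/2 = 6*5/2 = 15 regardless of the input order.
Total comparisons: 5 + 4 + 3 + 2 + 1 = 15


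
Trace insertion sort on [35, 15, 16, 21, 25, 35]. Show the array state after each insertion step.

First element 35 is already 'sorted'
Insert 15: shifted 1 elements -> [15, 35, 16, 21, 25, 35]
Insert 16: shifted 1 elements -> [15, 16, 35, 21, 25, 35]
Insert 21: shifted 1 elements -> [15, 16, 21, 35, 25, 35]
Insert 25: shifted 1 elements -> [15, 16, 21, 25, 35, 35]
Insert 35: shifted 0 elements -> [15, 16, 21, 25, 35, 35]


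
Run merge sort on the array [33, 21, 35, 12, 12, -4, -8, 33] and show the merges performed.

Divide and conquer:
  Merge [33] + [21] -> [21, 33]
  Merge [35] + [12] -> [12, 35]
  Merge [21, 33] + [12, 35] -> [12, 21, 33, 35]
  Merge [12] + [-4] -> [-4, 12]
  Merge [-8] + [33] -> [-8, 33]
  Merge [-4, 12] + [-8, 33] -> [-8, -4, 12, 33]
  Merge [12, 21, 33, 35] + [-8, -4, 12, 33] -> [-8, -4, 12, 12, 21, 33, 33, 35]


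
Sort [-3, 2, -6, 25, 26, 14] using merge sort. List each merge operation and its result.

Divide and conquer:
  Merge [2] + [-6] -> [-6, 2]
  Merge [-3] + [-6, 2] -> [-6, -3, 2]
  Merge [26] + [14] -> [14, 26]
  Merge [25] + [14, 26] -> [14, 25, 26]
  Merge [-6, -3, 2] + [14, 25, 26] -> [-6, -3, 2, 14, 25, 26]


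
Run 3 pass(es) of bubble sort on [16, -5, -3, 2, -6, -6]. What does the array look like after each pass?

After pass 1: [-5, -3, 2, -6, -6, 16] (5 swaps)
After pass 2: [-5, -3, -6, -6, 2, 16] (2 swaps)
After pass 3: [-5, -6, -6, -3, 2, 16] (2 swaps)
Total swaps: 9


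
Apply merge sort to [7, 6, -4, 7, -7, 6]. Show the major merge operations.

Divide and conquer:
  Merge [6] + [-4] -> [-4, 6]
  Merge [7] + [-4, 6] -> [-4, 6, 7]
  Merge [-7] + [6] -> [-7, 6]
  Merge [7] + [-7, 6] -> [-7, 6, 7]
  Merge [-4, 6, 7] + [-7, 6, 7] -> [-7, -4, 6, 6, 7, 7]


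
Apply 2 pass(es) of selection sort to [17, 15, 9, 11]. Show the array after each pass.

Pass 1: Select minimum 9 at index 2, swap -> [9, 15, 17, 11]
Pass 2: Select minimum 11 at index 3, swap -> [9, 11, 17, 15]


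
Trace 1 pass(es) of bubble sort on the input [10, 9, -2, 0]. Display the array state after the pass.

After pass 1: [9, -2, 0, 10] (3 swaps)
Total swaps: 3


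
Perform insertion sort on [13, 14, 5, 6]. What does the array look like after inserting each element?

First element 13 is already 'sorted'
Insert 14: shifted 0 elements -> [13, 14, 5, 6]
Insert 5: shifted 2 elements -> [5, 13, 14, 6]
Insert 6: shifted 2 elements -> [5, 6, 13, 14]


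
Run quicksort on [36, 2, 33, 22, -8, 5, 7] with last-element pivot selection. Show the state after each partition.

Partition 1: pivot=7 at index 3 -> [2, -8, 5, 7, 36, 33, 22]
Partition 2: pivot=5 at index 2 -> [2, -8, 5, 7, 36, 33, 22]
Partition 3: pivot=-8 at index 0 -> [-8, 2, 5, 7, 36, 33, 22]
Partition 4: pivot=22 at index 4 -> [-8, 2, 5, 7, 22, 33, 36]
Partition 5: pivot=36 at index 6 -> [-8, 2, 5, 7, 22, 33, 36]


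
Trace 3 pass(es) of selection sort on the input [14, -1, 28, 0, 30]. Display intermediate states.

Pass 1: Select minimum -1 at index 1, swap -> [-1, 14, 28, 0, 30]
Pass 2: Select minimum 0 at index 3, swap -> [-1, 0, 28, 14, 30]
Pass 3: Select minimum 14 at index 3, swap -> [-1, 0, 14, 28, 30]


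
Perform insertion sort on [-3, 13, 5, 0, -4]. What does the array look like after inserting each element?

First element -3 is already 'sorted'
Insert 13: shifted 0 elements -> [-3, 13, 5, 0, -4]
Insert 5: shifted 1 elements -> [-3, 5, 13, 0, -4]
Insert 0: shifted 2 elements -> [-3, 0, 5, 13, -4]
Insert -4: shifted 4 elements -> [-4, -3, 0, 5, 13]


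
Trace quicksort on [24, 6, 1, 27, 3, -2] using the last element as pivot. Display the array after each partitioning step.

Partition 1: pivot=-2 at index 0 -> [-2, 6, 1, 27, 3, 24]
Partition 2: pivot=24 at index 4 -> [-2, 6, 1, 3, 24, 27]
Partition 3: pivot=3 at index 2 -> [-2, 1, 3, 6, 24, 27]


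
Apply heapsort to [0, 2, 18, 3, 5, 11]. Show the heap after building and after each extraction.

Build heap: [18, 5, 11, 3, 2, 0]
Extract 18: [11, 5, 0, 3, 2, 18]
Extract 11: [5, 3, 0, 2, 11, 18]
Extract 5: [3, 2, 0, 5, 11, 18]
Extract 3: [2, 0, 3, 5, 11, 18]
Extract 2: [0, 2, 3, 5, 11, 18]


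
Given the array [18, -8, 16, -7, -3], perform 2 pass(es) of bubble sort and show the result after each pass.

After pass 1: [-8, 16, -7, -3, 18] (4 swaps)
After pass 2: [-8, -7, -3, 16, 18] (2 swaps)
Total swaps: 6


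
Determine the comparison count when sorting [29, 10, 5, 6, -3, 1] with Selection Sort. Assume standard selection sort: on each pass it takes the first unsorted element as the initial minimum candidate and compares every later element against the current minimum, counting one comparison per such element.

Pass 1: scan indices 1..5 for the minimum = 5 comparison(s); min is -3, place at index 0 -> [-3, 10, 5, 6, 29, 1]
Pass 2: scan indices 2..5 for the minimum = 4 comparison(s); min is 1, place at index 1 -> [-3, 1, 5, 6, 29, 10]
Pass 3: scan indices 3..5 for the minimum = 3 comparison(s); min is 5, place at index 2 -> [-3, 1, 5, 6, 29, 10]
Pass 4: scan indices 4..5 for the minimum = 2 comparison(s); min is 6, place at index 3 -> [-3, 1, 5, 6, 29, 10]
Pass 5: scan indices 5..5 for the minimum = 1 comparison(s); min is 10, place at index 4 -> [-3, 1, 5, 6, 10, 29]
Selection sort always scans the whole unsorted suffix, so the count is (n-1) + (n-2) + ... + 1 = n(n-1)/2 = 6*5/2 = 15 regardless of the input order.
Total comparisons: 5 + 4 + 3 + 2 + 1 = 15


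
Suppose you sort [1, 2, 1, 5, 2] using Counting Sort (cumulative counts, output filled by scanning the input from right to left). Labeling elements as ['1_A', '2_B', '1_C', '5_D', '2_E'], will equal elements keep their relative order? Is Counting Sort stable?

Trace Counting Sort on the labeled array (the key is the number; the letter only tracks identity):
  Counts for values 0..5: [0, 2, 2, 0, 0, 1]
  Cumulative counts: [0, 2, 4, 4, 4, 5]
  Scan right to left: place 2_E at output index 3
  Scan right to left: place 5_D at output index 4
  Scan right to left: place 1_C at output index 1
  Scan right to left: place 2_B at output index 2
  Scan right to left: place 1_A at output index 0
  Output: [1_A, 1_C, 2_B, 2_E, 5_D]
Equal keys:
  value 1: originally 1_A, 1_C; after sorting 1_A, 1_C -> order preserved
  value 2: originally 2_B, 2_E; after sorting 2_B, 2_E -> order preserved
All equal keys kept their original relative order. Counting Sort is stable: scanning the input right to left with decreasing cumulative counts places later duplicates at later output positions.
Answer: Stable


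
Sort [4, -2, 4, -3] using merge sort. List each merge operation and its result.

Divide and conquer:
  Merge [4] + [-2] -> [-2, 4]
  Merge [4] + [-3] -> [-3, 4]
  Merge [-2, 4] + [-3, 4] -> [-3, -2, 4, 4]


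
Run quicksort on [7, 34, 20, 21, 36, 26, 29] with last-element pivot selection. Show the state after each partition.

Partition 1: pivot=29 at index 4 -> [7, 20, 21, 26, 29, 34, 36]
Partition 2: pivot=26 at index 3 -> [7, 20, 21, 26, 29, 34, 36]
Partition 3: pivot=21 at index 2 -> [7, 20, 21, 26, 29, 34, 36]
Partition 4: pivot=20 at index 1 -> [7, 20, 21, 26, 29, 34, 36]
Partition 5: pivot=36 at index 6 -> [7, 20, 21, 26, 29, 34, 36]


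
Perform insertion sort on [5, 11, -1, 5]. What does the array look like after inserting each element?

First element 5 is already 'sorted'
Insert 11: shifted 0 elements -> [5, 11, -1, 5]
Insert -1: shifted 2 elements -> [-1, 5, 11, 5]
Insert 5: shifted 1 elements -> [-1, 5, 5, 11]


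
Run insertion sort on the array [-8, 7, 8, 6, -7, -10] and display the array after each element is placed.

First element -8 is already 'sorted'
Insert 7: shifted 0 elements -> [-8, 7, 8, 6, -7, -10]
Insert 8: shifted 0 elements -> [-8, 7, 8, 6, -7, -10]
Insert 6: shifted 2 elements -> [-8, 6, 7, 8, -7, -10]
Insert -7: shifted 3 elements -> [-8, -7, 6, 7, 8, -10]
Insert -10: shifted 5 elements -> [-10, -8, -7, 6, 7, 8]


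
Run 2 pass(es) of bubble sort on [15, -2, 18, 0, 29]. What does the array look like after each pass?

After pass 1: [-2, 15, 0, 18, 29] (2 swaps)
After pass 2: [-2, 0, 15, 18, 29] (1 swaps)
Total swaps: 3


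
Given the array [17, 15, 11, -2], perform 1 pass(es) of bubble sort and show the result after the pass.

After pass 1: [15, 11, -2, 17] (3 swaps)
Total swaps: 3


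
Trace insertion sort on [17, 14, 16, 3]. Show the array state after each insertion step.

First element 17 is already 'sorted'
Insert 14: shifted 1 elements -> [14, 17, 16, 3]
Insert 16: shifted 1 elements -> [14, 16, 17, 3]
Insert 3: shifted 3 elements -> [3, 14, 16, 17]


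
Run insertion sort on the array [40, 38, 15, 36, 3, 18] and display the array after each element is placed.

First element 40 is already 'sorted'
Insert 38: shifted 1 elements -> [38, 40, 15, 36, 3, 18]
Insert 15: shifted 2 elements -> [15, 38, 40, 36, 3, 18]
Insert 36: shifted 2 elements -> [15, 36, 38, 40, 3, 18]
Insert 3: shifted 4 elements -> [3, 15, 36, 38, 40, 18]
Insert 18: shifted 3 elements -> [3, 15, 18, 36, 38, 40]


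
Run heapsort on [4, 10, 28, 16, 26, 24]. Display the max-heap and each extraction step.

Build heap: [28, 26, 24, 16, 10, 4]
Extract 28: [26, 16, 24, 4, 10, 28]
Extract 26: [24, 16, 10, 4, 26, 28]
Extract 24: [16, 4, 10, 24, 26, 28]
Extract 16: [10, 4, 16, 24, 26, 28]
Extract 10: [4, 10, 16, 24, 26, 28]


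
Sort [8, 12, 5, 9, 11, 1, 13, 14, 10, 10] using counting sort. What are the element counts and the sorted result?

Count array: [0, 1, 0, 0, 0, 1, 0, 0, 1, 1, 2, 1, 1, 1, 1]
(count[i] = number of elements equal to i)
Cumulative count: [0, 1, 1, 1, 1, 2, 2, 2, 3, 4, 6, 7, 8, 9, 10]
Sorted: [1, 5, 8, 9, 10, 10, 11, 12, 13, 14]


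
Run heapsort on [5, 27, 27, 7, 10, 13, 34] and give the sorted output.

Build heap: [34, 27, 27, 7, 10, 13, 5]
Extract 34: [27, 10, 27, 7, 5, 13, 34]
Extract 27: [27, 10, 13, 7, 5, 27, 34]
Extract 27: [13, 10, 5, 7, 27, 27, 34]
Extract 13: [10, 7, 5, 13, 27, 27, 34]
Extract 10: [7, 5, 10, 13, 27, 27, 34]
Extract 7: [5, 7, 10, 13, 27, 27, 34]


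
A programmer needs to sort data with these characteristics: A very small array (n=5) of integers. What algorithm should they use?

Best choice: Insertion sort
Reason: For tiny inputs the O(n^2) overhead is negligible and insertion sort has minimal constant factors


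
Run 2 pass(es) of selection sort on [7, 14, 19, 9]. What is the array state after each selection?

Pass 1: Select minimum 7 at index 0, swap -> [7, 14, 19, 9]
Pass 2: Select minimum 9 at index 3, swap -> [7, 9, 19, 14]


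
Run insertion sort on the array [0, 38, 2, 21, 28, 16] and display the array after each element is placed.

First element 0 is already 'sorted'
Insert 38: shifted 0 elements -> [0, 38, 2, 21, 28, 16]
Insert 2: shifted 1 elements -> [0, 2, 38, 21, 28, 16]
Insert 21: shifted 1 elements -> [0, 2, 21, 38, 28, 16]
Insert 28: shifted 1 elements -> [0, 2, 21, 28, 38, 16]
Insert 16: shifted 3 elements -> [0, 2, 16, 21, 28, 38]


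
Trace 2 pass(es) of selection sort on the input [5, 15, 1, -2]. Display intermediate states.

Pass 1: Select minimum -2 at index 3, swap -> [-2, 15, 1, 5]
Pass 2: Select minimum 1 at index 2, swap -> [-2, 1, 15, 5]


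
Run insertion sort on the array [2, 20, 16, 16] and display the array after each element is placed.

First element 2 is already 'sorted'
Insert 20: shifted 0 elements -> [2, 20, 16, 16]
Insert 16: shifted 1 elements -> [2, 16, 20, 16]
Insert 16: shifted 1 elements -> [2, 16, 16, 20]


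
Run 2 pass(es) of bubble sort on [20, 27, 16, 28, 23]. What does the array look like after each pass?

After pass 1: [20, 16, 27, 23, 28] (2 swaps)
After pass 2: [16, 20, 23, 27, 28] (2 swaps)
Total swaps: 4


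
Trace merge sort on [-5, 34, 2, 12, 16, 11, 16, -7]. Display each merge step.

Divide and conquer:
  Merge [-5] + [34] -> [-5, 34]
  Merge [2] + [12] -> [2, 12]
  Merge [-5, 34] + [2, 12] -> [-5, 2, 12, 34]
  Merge [16] + [11] -> [11, 16]
  Merge [16] + [-7] -> [-7, 16]
  Merge [11, 16] + [-7, 16] -> [-7, 11, 16, 16]
  Merge [-5, 2, 12, 34] + [-7, 11, 16, 16] -> [-7, -5, 2, 11, 12, 16, 16, 34]


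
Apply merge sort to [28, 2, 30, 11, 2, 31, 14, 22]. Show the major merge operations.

Divide and conquer:
  Merge [28] + [2] -> [2, 28]
  Merge [30] + [11] -> [11, 30]
  Merge [2, 28] + [11, 30] -> [2, 11, 28, 30]
  Merge [2] + [31] -> [2, 31]
  Merge [14] + [22] -> [14, 22]
  Merge [2, 31] + [14, 22] -> [2, 14, 22, 31]
  Merge [2, 11, 28, 30] + [2, 14, 22, 31] -> [2, 2, 11, 14, 22, 28, 30, 31]


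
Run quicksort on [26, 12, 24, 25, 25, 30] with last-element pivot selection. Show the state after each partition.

Partition 1: pivot=30 at index 5 -> [26, 12, 24, 25, 25, 30]
Partition 2: pivot=25 at index 3 -> [12, 24, 25, 25, 26, 30]
Partition 3: pivot=25 at index 2 -> [12, 24, 25, 25, 26, 30]
Partition 4: pivot=24 at index 1 -> [12, 24, 25, 25, 26, 30]


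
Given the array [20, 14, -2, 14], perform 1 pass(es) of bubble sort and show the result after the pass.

After pass 1: [14, -2, 14, 20] (3 swaps)
Total swaps: 3


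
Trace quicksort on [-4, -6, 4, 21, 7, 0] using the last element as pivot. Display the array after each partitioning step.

Partition 1: pivot=0 at index 2 -> [-4, -6, 0, 21, 7, 4]
Partition 2: pivot=-6 at index 0 -> [-6, -4, 0, 21, 7, 4]
Partition 3: pivot=4 at index 3 -> [-6, -4, 0, 4, 7, 21]
Partition 4: pivot=21 at index 5 -> [-6, -4, 0, 4, 7, 21]


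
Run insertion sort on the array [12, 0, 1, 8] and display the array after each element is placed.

First element 12 is already 'sorted'
Insert 0: shifted 1 elements -> [0, 12, 1, 8]
Insert 1: shifted 1 elements -> [0, 1, 12, 8]
Insert 8: shifted 1 elements -> [0, 1, 8, 12]


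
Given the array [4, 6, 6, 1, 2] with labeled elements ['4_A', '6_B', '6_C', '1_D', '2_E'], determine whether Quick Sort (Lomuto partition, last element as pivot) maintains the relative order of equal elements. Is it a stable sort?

Trace Quick Sort on the labeled array (the key is the number; the letter only tracks identity):
  Partition indices 0..4 around pivot 2_E -> [1_D, 2_E, 6_C, 4_A, 6_B]
  Partition indices 2..4 around pivot 6_B -> [1_D, 2_E, 6_C, 4_A, 6_B]
  Partition indices 2..3 around pivot 4_A -> [1_D, 2_E, 4_A, 6_C, 6_B]
Final order: [1_D, 2_E, 4_A, 6_C, 6_B]
Equal keys:
  value 6: originally 6_B, 6_C; after sorting 6_C, 6_B -> order changed
Equal keys were reordered, so Quick Sort is not stable: partition swaps elements across long distances and can reorder equal keys. (One such input is enough; an unstable sort may happen to preserve order on other inputs, but it gives no guarantee.)
Answer: Not stable


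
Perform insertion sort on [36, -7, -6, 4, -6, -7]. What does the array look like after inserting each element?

First element 36 is already 'sorted'
Insert -7: shifted 1 elements -> [-7, 36, -6, 4, -6, -7]
Insert -6: shifted 1 elements -> [-7, -6, 36, 4, -6, -7]
Insert 4: shifted 1 elements -> [-7, -6, 4, 36, -6, -7]
Insert -6: shifted 2 elements -> [-7, -6, -6, 4, 36, -7]
Insert -7: shifted 4 elements -> [-7, -7, -6, -6, 4, 36]


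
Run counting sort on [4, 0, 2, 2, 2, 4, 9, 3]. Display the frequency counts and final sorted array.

Count array: [1, 0, 3, 1, 2, 0, 0, 0, 0, 1]
(count[i] = number of elements equal to i)
Cumulative count: [1, 1, 4, 5, 7, 7, 7, 7, 7, 8]
Sorted: [0, 2, 2, 2, 3, 4, 4, 9]


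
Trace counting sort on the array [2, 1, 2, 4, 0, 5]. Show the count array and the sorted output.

Count array: [1, 1, 2, 0, 1, 1]
(count[i] = number of elements equal to i)
Cumulative count: [1, 2, 4, 4, 5, 6]
Sorted: [0, 1, 2, 2, 4, 5]


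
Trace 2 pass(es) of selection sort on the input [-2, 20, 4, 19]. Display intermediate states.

Pass 1: Select minimum -2 at index 0, swap -> [-2, 20, 4, 19]
Pass 2: Select minimum 4 at index 2, swap -> [-2, 4, 20, 19]


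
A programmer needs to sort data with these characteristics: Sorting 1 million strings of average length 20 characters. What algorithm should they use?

Best choice: MSD radix sort or Mergesort
Reason: MSD radix sort is a non-comparison sort that buckets the strings by successive character positions, running in time proportional to the total number of characters examined rather than O(n log n) string comparisons; mergesort is a stable O(n log n)-comparison alternative that works for arbitrary variable-length keys


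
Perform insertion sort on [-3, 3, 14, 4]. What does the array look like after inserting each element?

First element -3 is already 'sorted'
Insert 3: shifted 0 elements -> [-3, 3, 14, 4]
Insert 14: shifted 0 elements -> [-3, 3, 14, 4]
Insert 4: shifted 1 elements -> [-3, 3, 4, 14]


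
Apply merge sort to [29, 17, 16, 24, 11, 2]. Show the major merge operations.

Divide and conquer:
  Merge [17] + [16] -> [16, 17]
  Merge [29] + [16, 17] -> [16, 17, 29]
  Merge [11] + [2] -> [2, 11]
  Merge [24] + [2, 11] -> [2, 11, 24]
  Merge [16, 17, 29] + [2, 11, 24] -> [2, 11, 16, 17, 24, 29]


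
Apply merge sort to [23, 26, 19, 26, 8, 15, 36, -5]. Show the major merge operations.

Divide and conquer:
  Merge [23] + [26] -> [23, 26]
  Merge [19] + [26] -> [19, 26]
  Merge [23, 26] + [19, 26] -> [19, 23, 26, 26]
  Merge [8] + [15] -> [8, 15]
  Merge [36] + [-5] -> [-5, 36]
  Merge [8, 15] + [-5, 36] -> [-5, 8, 15, 36]
  Merge [19, 23, 26, 26] + [-5, 8, 15, 36] -> [-5, 8, 15, 19, 23, 26, 26, 36]


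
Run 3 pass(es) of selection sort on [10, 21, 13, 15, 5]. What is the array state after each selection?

Pass 1: Select minimum 5 at index 4, swap -> [5, 21, 13, 15, 10]
Pass 2: Select minimum 10 at index 4, swap -> [5, 10, 13, 15, 21]
Pass 3: Select minimum 13 at index 2, swap -> [5, 10, 13, 15, 21]


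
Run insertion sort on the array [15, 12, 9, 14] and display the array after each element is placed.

First element 15 is already 'sorted'
Insert 12: shifted 1 elements -> [12, 15, 9, 14]
Insert 9: shifted 2 elements -> [9, 12, 15, 14]
Insert 14: shifted 1 elements -> [9, 12, 14, 15]


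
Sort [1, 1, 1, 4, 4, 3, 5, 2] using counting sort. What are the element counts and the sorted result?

Count array: [0, 3, 1, 1, 2, 1]
(count[i] = number of elements equal to i)
Cumulative count: [0, 3, 4, 5, 7, 8]
Sorted: [1, 1, 1, 2, 3, 4, 4, 5]


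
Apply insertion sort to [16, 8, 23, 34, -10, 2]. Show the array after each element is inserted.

First element 16 is already 'sorted'
Insert 8: shifted 1 elements -> [8, 16, 23, 34, -10, 2]
Insert 23: shifted 0 elements -> [8, 16, 23, 34, -10, 2]
Insert 34: shifted 0 elements -> [8, 16, 23, 34, -10, 2]
Insert -10: shifted 4 elements -> [-10, 8, 16, 23, 34, 2]
Insert 2: shifted 4 elements -> [-10, 2, 8, 16, 23, 34]


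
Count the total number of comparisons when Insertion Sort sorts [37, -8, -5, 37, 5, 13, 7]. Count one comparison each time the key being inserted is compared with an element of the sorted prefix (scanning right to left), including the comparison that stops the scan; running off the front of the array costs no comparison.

Insert -8: 37 > -8 (shift), reached front = 1 comparison(s) -> [-8, 37, -5, 37, 5, 13, 7]
Insert -5: 37 > -5 (shift), -8 <= -5 (stop) = 2 comparison(s) -> [-8, -5, 37, 37, 5, 13, 7]
Insert 37: 37 <= 37 (stop) = 1 comparison(s) -> [-8, -5, 37, 37, 5, 13, 7]
Insert 5: 37 > 5 (shift), 37 > 5 (shift), -5 <= 5 (stop) = 3 comparison(s) -> [-8, -5, 5, 37, 37, 13, 7]
Insert 13: 37 > 13 (shift), 37 > 13 (shift), 5 <= 13 (stop) = 3 comparison(s) -> [-8, -5, 5, 13, 37, 37, 7]
Insert 7: 37 > 7 (shift), 37 > 7 (shift), 13 > 7 (shift), 5 <= 7 (stop) = 4 comparison(s) -> [-8, -5, 5, 7, 13, 37, 37]
Total comparisons: 1 + 2 + 1 + 3 + 3 + 4 = 14


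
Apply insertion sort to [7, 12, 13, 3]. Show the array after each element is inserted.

First element 7 is already 'sorted'
Insert 12: shifted 0 elements -> [7, 12, 13, 3]
Insert 13: shifted 0 elements -> [7, 12, 13, 3]
Insert 3: shifted 3 elements -> [3, 7, 12, 13]


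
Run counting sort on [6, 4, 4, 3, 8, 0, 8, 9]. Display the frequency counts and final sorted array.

Count array: [1, 0, 0, 1, 2, 0, 1, 0, 2, 1]
(count[i] = number of elements equal to i)
Cumulative count: [1, 1, 1, 2, 4, 4, 5, 5, 7, 8]
Sorted: [0, 3, 4, 4, 6, 8, 8, 9]


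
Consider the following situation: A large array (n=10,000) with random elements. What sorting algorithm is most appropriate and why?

Best choice: Quicksort or Mergesort
Reason: Both have O(n log n) average case; quicksort has lower constant factors


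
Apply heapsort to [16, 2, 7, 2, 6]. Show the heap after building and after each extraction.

Build heap: [16, 6, 7, 2, 2]
Extract 16: [7, 6, 2, 2, 16]
Extract 7: [6, 2, 2, 7, 16]
Extract 6: [2, 2, 6, 7, 16]
Extract 2: [2, 2, 6, 7, 16]


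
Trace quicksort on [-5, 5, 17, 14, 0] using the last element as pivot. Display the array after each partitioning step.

Partition 1: pivot=0 at index 1 -> [-5, 0, 17, 14, 5]
Partition 2: pivot=5 at index 2 -> [-5, 0, 5, 14, 17]
Partition 3: pivot=17 at index 4 -> [-5, 0, 5, 14, 17]


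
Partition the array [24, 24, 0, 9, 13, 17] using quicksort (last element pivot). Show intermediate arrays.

Partition 1: pivot=17 at index 3 -> [0, 9, 13, 17, 24, 24]
Partition 2: pivot=13 at index 2 -> [0, 9, 13, 17, 24, 24]
Partition 3: pivot=9 at index 1 -> [0, 9, 13, 17, 24, 24]
Partition 4: pivot=24 at index 5 -> [0, 9, 13, 17, 24, 24]


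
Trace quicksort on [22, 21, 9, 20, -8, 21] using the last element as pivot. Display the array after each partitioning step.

Partition 1: pivot=21 at index 4 -> [21, 9, 20, -8, 21, 22]
Partition 2: pivot=-8 at index 0 -> [-8, 9, 20, 21, 21, 22]
Partition 3: pivot=21 at index 3 -> [-8, 9, 20, 21, 21, 22]
Partition 4: pivot=20 at index 2 -> [-8, 9, 20, 21, 21, 22]


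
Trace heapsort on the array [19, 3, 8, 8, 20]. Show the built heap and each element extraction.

Build heap: [20, 19, 8, 8, 3]
Extract 20: [19, 8, 8, 3, 20]
Extract 19: [8, 3, 8, 19, 20]
Extract 8: [8, 3, 8, 19, 20]
Extract 8: [3, 8, 8, 19, 20]


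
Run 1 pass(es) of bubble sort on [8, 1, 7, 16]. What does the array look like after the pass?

After pass 1: [1, 7, 8, 16] (2 swaps)
Total swaps: 2


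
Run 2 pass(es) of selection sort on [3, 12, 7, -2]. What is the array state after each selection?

Pass 1: Select minimum -2 at index 3, swap -> [-2, 12, 7, 3]
Pass 2: Select minimum 3 at index 3, swap -> [-2, 3, 7, 12]


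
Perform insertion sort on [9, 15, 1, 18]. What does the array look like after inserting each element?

First element 9 is already 'sorted'
Insert 15: shifted 0 elements -> [9, 15, 1, 18]
Insert 1: shifted 2 elements -> [1, 9, 15, 18]
Insert 18: shifted 0 elements -> [1, 9, 15, 18]


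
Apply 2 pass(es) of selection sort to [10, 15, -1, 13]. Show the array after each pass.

Pass 1: Select minimum -1 at index 2, swap -> [-1, 15, 10, 13]
Pass 2: Select minimum 10 at index 2, swap -> [-1, 10, 15, 13]


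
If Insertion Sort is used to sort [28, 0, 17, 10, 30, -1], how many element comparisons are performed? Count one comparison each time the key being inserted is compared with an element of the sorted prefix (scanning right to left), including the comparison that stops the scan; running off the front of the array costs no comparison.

Insert 0: 28 > 0 (shift), reached front = 1 comparison(s) -> [0, 28, 17, 10, 30, -1]
Insert 17: 28 > 17 (shift), 0 <= 17 (stop) = 2 comparison(s) -> [0, 17, 28, 10, 30, -1]
Insert 10: 28 > 10 (shift), 17 > 10 (shift), 0 <= 10 (stop) = 3 comparison(s) -> [0, 10, 17, 28, 30, -1]
Insert 30: 28 <= 30 (stop) = 1 comparison(s) -> [0, 10, 17, 28, 30, -1]
Insert -1: 30 > -1 (shift), 28 > -1 (shift), 17 > -1 (shift), 10 > -1 (shift), 0 > -1 (shift), reached front = 5 comparison(s) -> [-1, 0, 10, 17, 28, 30]
Total comparisons: 1 + 2 + 3 + 1 + 5 = 12


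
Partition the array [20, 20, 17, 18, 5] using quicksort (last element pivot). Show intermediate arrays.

Partition 1: pivot=5 at index 0 -> [5, 20, 17, 18, 20]
Partition 2: pivot=20 at index 4 -> [5, 20, 17, 18, 20]
Partition 3: pivot=18 at index 2 -> [5, 17, 18, 20, 20]


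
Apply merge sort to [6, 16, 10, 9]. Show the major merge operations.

Divide and conquer:
  Merge [6] + [16] -> [6, 16]
  Merge [10] + [9] -> [9, 10]
  Merge [6, 16] + [9, 10] -> [6, 9, 10, 16]


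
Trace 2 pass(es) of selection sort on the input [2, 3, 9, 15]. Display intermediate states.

Pass 1: Select minimum 2 at index 0, swap -> [2, 3, 9, 15]
Pass 2: Select minimum 3 at index 1, swap -> [2, 3, 9, 15]


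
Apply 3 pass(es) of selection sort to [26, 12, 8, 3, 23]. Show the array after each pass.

Pass 1: Select minimum 3 at index 3, swap -> [3, 12, 8, 26, 23]
Pass 2: Select minimum 8 at index 2, swap -> [3, 8, 12, 26, 23]
Pass 3: Select minimum 12 at index 2, swap -> [3, 8, 12, 26, 23]


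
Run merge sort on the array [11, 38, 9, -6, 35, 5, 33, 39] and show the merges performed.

Divide and conquer:
  Merge [11] + [38] -> [11, 38]
  Merge [9] + [-6] -> [-6, 9]
  Merge [11, 38] + [-6, 9] -> [-6, 9, 11, 38]
  Merge [35] + [5] -> [5, 35]
  Merge [33] + [39] -> [33, 39]
  Merge [5, 35] + [33, 39] -> [5, 33, 35, 39]
  Merge [-6, 9, 11, 38] + [5, 33, 35, 39] -> [-6, 5, 9, 11, 33, 35, 38, 39]


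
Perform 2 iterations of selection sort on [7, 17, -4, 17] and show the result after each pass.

Pass 1: Select minimum -4 at index 2, swap -> [-4, 17, 7, 17]
Pass 2: Select minimum 7 at index 2, swap -> [-4, 7, 17, 17]


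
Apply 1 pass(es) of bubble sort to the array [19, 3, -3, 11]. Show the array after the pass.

After pass 1: [3, -3, 11, 19] (3 swaps)
Total swaps: 3


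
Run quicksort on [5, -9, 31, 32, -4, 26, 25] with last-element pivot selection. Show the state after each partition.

Partition 1: pivot=25 at index 3 -> [5, -9, -4, 25, 31, 26, 32]
Partition 2: pivot=-4 at index 1 -> [-9, -4, 5, 25, 31, 26, 32]
Partition 3: pivot=32 at index 6 -> [-9, -4, 5, 25, 31, 26, 32]
Partition 4: pivot=26 at index 4 -> [-9, -4, 5, 25, 26, 31, 32]


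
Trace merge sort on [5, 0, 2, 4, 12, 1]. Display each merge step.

Divide and conquer:
  Merge [0] + [2] -> [0, 2]
  Merge [5] + [0, 2] -> [0, 2, 5]
  Merge [12] + [1] -> [1, 12]
  Merge [4] + [1, 12] -> [1, 4, 12]
  Merge [0, 2, 5] + [1, 4, 12] -> [0, 1, 2, 4, 5, 12]


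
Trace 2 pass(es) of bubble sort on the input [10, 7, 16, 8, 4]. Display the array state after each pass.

After pass 1: [7, 10, 8, 4, 16] (3 swaps)
After pass 2: [7, 8, 4, 10, 16] (2 swaps)
Total swaps: 5


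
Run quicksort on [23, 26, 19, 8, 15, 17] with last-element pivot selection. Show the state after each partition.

Partition 1: pivot=17 at index 2 -> [8, 15, 17, 23, 26, 19]
Partition 2: pivot=15 at index 1 -> [8, 15, 17, 23, 26, 19]
Partition 3: pivot=19 at index 3 -> [8, 15, 17, 19, 26, 23]
Partition 4: pivot=23 at index 4 -> [8, 15, 17, 19, 23, 26]


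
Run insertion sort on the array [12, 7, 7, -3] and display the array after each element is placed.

First element 12 is already 'sorted'
Insert 7: shifted 1 elements -> [7, 12, 7, -3]
Insert 7: shifted 1 elements -> [7, 7, 12, -3]
Insert -3: shifted 3 elements -> [-3, 7, 7, 12]


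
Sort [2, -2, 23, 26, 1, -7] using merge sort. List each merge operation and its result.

Divide and conquer:
  Merge [-2] + [23] -> [-2, 23]
  Merge [2] + [-2, 23] -> [-2, 2, 23]
  Merge [1] + [-7] -> [-7, 1]
  Merge [26] + [-7, 1] -> [-7, 1, 26]
  Merge [-2, 2, 23] + [-7, 1, 26] -> [-7, -2, 1, 2, 23, 26]
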